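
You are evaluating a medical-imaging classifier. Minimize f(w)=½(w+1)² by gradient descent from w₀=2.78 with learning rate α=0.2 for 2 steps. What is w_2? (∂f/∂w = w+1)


step 1: grad = 2.78+1 = 3.78; w = 2.78 - 0.2·(3.78) = 2.024
step 2: grad = 2.024+1 = 3.024; w = 2.024 - 0.2·(3.024) = 1.4192

1.4192


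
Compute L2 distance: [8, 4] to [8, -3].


d = √((8-8)² + (4+ 3)²)
  = √(0 + 49)
  = √49 = 7.0

7.0


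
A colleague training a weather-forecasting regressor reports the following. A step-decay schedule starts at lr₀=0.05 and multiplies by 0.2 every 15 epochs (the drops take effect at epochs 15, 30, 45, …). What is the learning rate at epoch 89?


n_drops = ⌊89/15⌋ = 5
lr = 0.05·0.2^5 = 0.05·0.00032 = 0.000016

0.000016


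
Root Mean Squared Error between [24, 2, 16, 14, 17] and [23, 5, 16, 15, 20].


MSE = 20/5 = 4
RMSE = √(20/5) = 2.0

2.0


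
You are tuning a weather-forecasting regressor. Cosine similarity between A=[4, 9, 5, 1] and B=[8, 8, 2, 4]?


A·B = 4·8 + 9·8 + 5·2 + 1·4 = 118
‖A‖ = √123 = 11.0905, ‖B‖ = √148 = 12.1655
cos = 118/(√123·√148) = 118/√18204 = 0.8746

0.8746


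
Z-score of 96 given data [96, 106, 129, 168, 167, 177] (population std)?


μ = 140.5, σ = 31.8682
z = (96 - 140.5)/31.8682 = -1.3964

-1.3964


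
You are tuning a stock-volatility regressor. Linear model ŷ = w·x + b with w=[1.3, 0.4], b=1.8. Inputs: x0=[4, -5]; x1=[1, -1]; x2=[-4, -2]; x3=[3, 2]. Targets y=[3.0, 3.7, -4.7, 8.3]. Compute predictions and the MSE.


ŷ0 = (1.3)·(4) + (0.4)·(-5) + 1.8 = 5.0
ŷ1 = (1.3)·(1) + (0.4)·(-1) + 1.8 = 2.7
ŷ2 = (1.3)·(-4) + (0.4)·(-2) + 1.8 = -4.2
ŷ3 = (1.3)·(3) + (0.4)·(2) + 1.8 = 6.5
errors² = [4.0, 1.0, 0.25, 3.24]
MSE = 8.4900/4 = 2.1225

2.1225


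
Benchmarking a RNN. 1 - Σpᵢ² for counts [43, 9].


Probabilities: [43/52, 9/52] ≈ [0.8269, 0.1731]
Σpᵢ² = (1849 + 81)/52² = 1930/2704
Gini = 1 - Σpᵢ² = 1 - 1930/2704 = 0.2862

0.2862


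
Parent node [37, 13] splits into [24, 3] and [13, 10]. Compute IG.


Parent = [37, 13], H_parent = 0.8267
H_left = 0.5033 (n=27), H_right = 0.9877 (n=23)
H_children = (27/50)·0.5033 + (23/50)·0.9877 = 0.7261
IG = 0.8267 - 0.7261 = 0.1006

0.1006


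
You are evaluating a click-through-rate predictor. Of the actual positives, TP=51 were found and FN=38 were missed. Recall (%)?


Recall = TP/(TP+FN)
= 51/(51+38)
= 51/89 = 57.3%

57.3%


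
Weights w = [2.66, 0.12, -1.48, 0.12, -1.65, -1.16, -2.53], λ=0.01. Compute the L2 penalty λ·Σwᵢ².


‖w‖₂² = (2.66)² + (0.12)² + (-1.48)² + (0.12)² + (-1.65)² + (-1.16)² + (-2.53)²
     = 7.0756 + 0.0144 + 2.1904 + 0.0144 + 2.7225 + 1.3456 + 6.4009
     = 19.7638
λ·‖w‖₂² = 0.01·19.7638 = 0.197638

0.197638


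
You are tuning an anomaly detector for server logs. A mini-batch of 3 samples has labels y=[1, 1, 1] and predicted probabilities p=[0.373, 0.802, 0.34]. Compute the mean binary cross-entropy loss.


L[0] = -ln(0.373) = 0.9862
L[1] = -ln(0.802) = 0.2206
L[2] = -ln(0.34) = 1.0788
mean = (0.9862 + 0.2206 + 1.0788)/3 = 0.7619

0.7619


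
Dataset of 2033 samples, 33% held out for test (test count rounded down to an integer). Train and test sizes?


Test = ⌊2033·33/100⌋ = 670
Train = 2033 - 670 = 1363

Train: 1363, Test: 670


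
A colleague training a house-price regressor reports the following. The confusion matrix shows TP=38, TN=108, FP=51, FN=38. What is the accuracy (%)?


Accuracy = (TP+TN)/(TP+TN+FP+FN)
= (38+108)/(235)
= 146/235 = 62.13%

62.13%


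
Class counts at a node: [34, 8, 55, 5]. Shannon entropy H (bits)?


Probabilities: [34/102, 8/102, 55/102, 5/102] ≈ [0.3333, 0.0784, 0.5392, 0.049]
H = -((34/102)·log₂(34/102) + (8/102)·log₂(8/102) + (55/102)·log₂(55/102) + (5/102)·log₂(5/102))
  = 1.5101 bits

1.5101 bits


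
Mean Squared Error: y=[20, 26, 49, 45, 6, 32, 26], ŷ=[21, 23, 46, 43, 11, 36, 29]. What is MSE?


Squared errors: (20-21)²=1, (26-23)²=9, (49-46)²=9, (45-43)²=4, (6-11)²=25, (32-36)²=16, (26-29)²=9
Sum = 73
MSE = 73/7 = 73/7

73/7


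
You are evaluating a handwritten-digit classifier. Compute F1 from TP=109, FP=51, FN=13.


Precision = 109/160 = 0.6813
Recall = 109/122 = 0.8934
F1 = 2·P·R/(P+R) = 2·TP/(2·TP+FP+FN) = 218/(218+51+13) = 218/282 = 0.773

0.773


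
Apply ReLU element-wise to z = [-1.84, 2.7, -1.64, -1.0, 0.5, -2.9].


ReLU(-1.84) = max(0, -1.84) = 0.0
ReLU(2.7) = max(0, 2.7) = 2.7
ReLU(-1.64) = max(0, -1.64) = 0.0
ReLU(-1.0) = max(0, -1.0) = 0.0
ReLU(0.5) = max(0, 0.5) = 0.5
ReLU(-2.9) = max(0, -2.9) = 0.0
result = [0.0, 2.7, 0.0, 0.0, 0.5, 0.0]

[0.0, 2.7, 0.0, 0.0, 0.5, 0.0]


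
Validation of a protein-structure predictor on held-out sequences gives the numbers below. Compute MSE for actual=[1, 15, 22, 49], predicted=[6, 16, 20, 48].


Squared errors: (1-6)²=25, (15-16)²=1, (22-20)²=4, (49-48)²=1
Sum = 31
MSE = 31/4 = 31/4

31/4


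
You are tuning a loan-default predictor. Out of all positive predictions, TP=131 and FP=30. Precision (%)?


Precision = TP/(TP+FP)
= 131/(131+30)
= 131/161 = 81.37%

81.37%


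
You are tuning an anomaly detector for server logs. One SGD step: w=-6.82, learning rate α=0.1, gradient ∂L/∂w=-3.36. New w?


w_new = w - α·∇
= -6.82 - 0.1·-3.36
= -6.82 + 0.336
= -6.484

-6.484


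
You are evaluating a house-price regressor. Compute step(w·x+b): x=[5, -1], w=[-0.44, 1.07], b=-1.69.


z = (5)·(-0.44) + (-1)·(1.07) - 1.69
  = -4.96
step(z) = 0 (z<0)

0


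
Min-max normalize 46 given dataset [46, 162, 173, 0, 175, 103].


min=0, max=175
(46-0)/(175-0) = 46/175 = 0.2629

0.2629


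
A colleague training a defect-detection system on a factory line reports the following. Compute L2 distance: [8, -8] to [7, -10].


d = √((8-7)² + (-8+ 10)²)
  = √(1 + 4)
  = √5 = 2.2361

2.2361


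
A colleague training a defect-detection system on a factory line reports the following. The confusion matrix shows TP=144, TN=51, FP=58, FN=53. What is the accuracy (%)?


Accuracy = (TP+TN)/(TP+TN+FP+FN)
= (144+51)/(306)
= 195/306 = 63.73%

63.73%


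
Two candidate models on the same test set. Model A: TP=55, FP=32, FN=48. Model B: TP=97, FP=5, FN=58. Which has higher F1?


Model A: P=55/87=0.6322, R=55/103=0.534, F1=2PR/(P+R)=2TP/(2TP+FP+FN)=110/190=0.5789
Model B: P=97/102=0.951, R=97/155=0.6258, F1=2PR/(P+R)=2TP/(2TP+FP+FN)=194/257=0.7549
0.5789 < 0.7549 → Model B

Model B


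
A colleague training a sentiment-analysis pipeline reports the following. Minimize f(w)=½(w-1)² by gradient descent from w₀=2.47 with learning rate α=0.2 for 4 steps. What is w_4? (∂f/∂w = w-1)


step 1: grad = 2.47-1 = 1.47; w = 2.47 - 0.2·(1.47) = 2.176
step 2: grad = 2.176-1 = 1.176; w = 2.176 - 0.2·(1.176) = 1.9408
step 3: grad = 1.9408-1 = 0.9408; w = 1.9408 - 0.2·(0.9408) = 1.75264
step 4: grad = 1.75264-1 = 0.75264; w = 1.75264 - 0.2·(0.75264) = 1.602112

1.602112


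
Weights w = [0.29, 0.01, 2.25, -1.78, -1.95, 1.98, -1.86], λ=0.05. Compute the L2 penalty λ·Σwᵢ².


‖w‖₂² = (0.29)² + (0.01)² + (2.25)² + (-1.78)² + (-1.95)² + (1.98)² + (-1.86)²
     = 0.0841 + 0.0001 + 5.0625 + 3.1684 + 3.8025 + 3.9204 + 3.4596
     = 19.4976
λ·‖w‖₂² = 0.05·19.4976 = 0.97488

0.97488


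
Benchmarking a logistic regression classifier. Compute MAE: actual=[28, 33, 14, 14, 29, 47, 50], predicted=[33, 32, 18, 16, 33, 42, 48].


Absolute errors: |28-33|=5, |33-32|=1, |14-18|=4, |14-16|=2, |29-33|=4, |47-42|=5, |50-48|=2
Sum = 23
MAE = 23/7 = 23/7

23/7


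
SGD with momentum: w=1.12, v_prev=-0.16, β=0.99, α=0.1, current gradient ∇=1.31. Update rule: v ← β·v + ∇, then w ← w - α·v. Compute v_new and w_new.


v_new = 0.99·-0.16 + 1.31 = -0.1584 + 1.31 = 1.1516
w_new = 1.12 - 0.1·1.1516 = 1.12 - 0.11516 = 1.00484

v_new=1.1516, w_new=1.00484


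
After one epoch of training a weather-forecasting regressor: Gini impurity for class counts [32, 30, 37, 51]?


Probabilities: [32/150, 30/150, 37/150, 51/150] ≈ [0.2133, 0.2, 0.2467, 0.34]
Σpᵢ² = (1024 + 900 + 1369 + 2601)/150² = 5894/22500
Gini = 1 - Σpᵢ² = 1 - 5894/22500 = 0.738

0.738


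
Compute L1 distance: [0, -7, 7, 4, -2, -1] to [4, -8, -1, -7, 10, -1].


d = |0-4| + |-7+ 8| + |7+ 1| + |4+ 7| + |-2-10| + |-1+ 1|
  = 4 + 1 + 8 + 11 + 12 + 0
  = 36

36


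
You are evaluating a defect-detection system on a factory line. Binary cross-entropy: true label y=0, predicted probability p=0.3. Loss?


BCE = -[y·ln(p) + (1-y)·ln(1-p)]
= -0 - 1·ln(1-0.3)
= -ln(0.7) = 0.3567

0.3567


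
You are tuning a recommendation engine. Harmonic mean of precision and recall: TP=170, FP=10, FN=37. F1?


Precision = 170/180 = 0.9444
Recall = 170/207 = 0.8213
F1 = 2·P·R/(P+R) = 2·TP/(2·TP+FP+FN) = 340/(340+10+37) = 340/387 = 0.8786

0.8786


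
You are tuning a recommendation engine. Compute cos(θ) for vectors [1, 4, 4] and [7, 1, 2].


A·B = 1·7 + 4·1 + 4·2 = 19
‖A‖ = √33 = 5.7446, ‖B‖ = √54 = 7.3485
cos = 19/(√33·√54) = 19/√1782 = 0.4501

0.4501


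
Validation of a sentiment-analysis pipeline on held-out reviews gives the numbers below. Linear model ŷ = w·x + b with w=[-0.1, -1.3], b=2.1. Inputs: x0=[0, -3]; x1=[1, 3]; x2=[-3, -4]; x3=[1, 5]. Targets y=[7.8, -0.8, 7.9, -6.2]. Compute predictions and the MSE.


ŷ0 = (-0.1)·(0) + (-1.3)·(-3) + 2.1 = 6.0
ŷ1 = (-0.1)·(1) + (-1.3)·(3) + 2.1 = -1.9
ŷ2 = (-0.1)·(-3) + (-1.3)·(-4) + 2.1 = 7.6
ŷ3 = (-0.1)·(1) + (-1.3)·(5) + 2.1 = -4.5
errors² = [3.24, 1.21, 0.09, 2.89]
MSE = 7.4300/4 = 1.8575

1.8575


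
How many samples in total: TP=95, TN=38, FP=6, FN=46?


Total = TP + TN + FP + FN
= 95 + 38 + 6 + 46
= 185
(Predicted positive: 101, predicted negative: 84)

185


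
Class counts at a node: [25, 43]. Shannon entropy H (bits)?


Probabilities: [25/68, 43/68] ≈ [0.3676, 0.6324]
H = -((25/68)·log₂(25/68) + (43/68)·log₂(43/68))
  = 0.9488 bits

0.9488 bits


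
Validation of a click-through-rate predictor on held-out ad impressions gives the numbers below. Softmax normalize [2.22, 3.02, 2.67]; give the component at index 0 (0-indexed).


Exponentials: e^2.22=9.2073, e^3.02=20.4913, e^2.67=14.44
Sum = 44.1386
Softmax = [0.2086, 0.4642, 0.3272]
p[0] = 9.2073/44.1386 = 0.2086

0.2086


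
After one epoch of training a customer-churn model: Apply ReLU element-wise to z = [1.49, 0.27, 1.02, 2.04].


ReLU(1.49) = max(0, 1.49) = 1.49
ReLU(0.27) = max(0, 0.27) = 0.27
ReLU(1.02) = max(0, 1.02) = 1.02
ReLU(2.04) = max(0, 2.04) = 2.04
result = [1.49, 0.27, 1.02, 2.04]

[1.49, 0.27, 1.02, 2.04]


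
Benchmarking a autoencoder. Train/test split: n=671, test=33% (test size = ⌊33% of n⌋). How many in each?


Test = ⌊671·33/100⌋ = 221
Train = 671 - 221 = 450

Train: 450, Test: 221


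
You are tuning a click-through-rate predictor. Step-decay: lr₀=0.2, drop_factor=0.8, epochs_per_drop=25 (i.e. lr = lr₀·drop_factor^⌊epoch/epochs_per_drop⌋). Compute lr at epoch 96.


n_drops = ⌊96/25⌋ = 3
lr = 0.2·0.8^3 = 0.2·0.512 = 0.1024

0.1024


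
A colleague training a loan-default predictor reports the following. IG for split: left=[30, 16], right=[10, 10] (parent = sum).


Parent = [40, 26], H_parent = 0.9673
H_left = 0.9321 (n=46), H_right = 1 (n=20)
H_children = (46/66)·0.9321 + (20/66)·1 = 0.9527
IG = 0.9673 - 0.9527 = 0.0146

0.0146


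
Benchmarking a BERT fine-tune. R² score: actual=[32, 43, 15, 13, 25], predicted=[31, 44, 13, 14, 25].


ȳ = 25.6
SS_res = Σ(y-ŷ)² = 7
SS_tot = Σ(y-ȳ)² = 615.2
R² = 1 - SS_res/SS_tot = 1 - 0.0114 = 0.9886

0.9886


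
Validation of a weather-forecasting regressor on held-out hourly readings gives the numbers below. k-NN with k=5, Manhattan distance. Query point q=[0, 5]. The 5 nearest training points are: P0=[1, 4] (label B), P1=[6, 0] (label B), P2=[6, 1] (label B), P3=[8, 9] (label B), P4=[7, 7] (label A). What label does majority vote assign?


d(q,P0) = 2  (label B)
d(q,P1) = 11  (label B)
d(q,P2) = 10  (label B)
d(q,P3) = 12  (label B)
d(q,P4) = 9  (label A)
Votes: A=1, B=4
Majority → B

B


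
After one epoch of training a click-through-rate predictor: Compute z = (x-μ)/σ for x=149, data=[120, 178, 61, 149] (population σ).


μ = 127, σ = 43.2724
z = (149 - 127)/43.2724 = 0.5084

0.5084


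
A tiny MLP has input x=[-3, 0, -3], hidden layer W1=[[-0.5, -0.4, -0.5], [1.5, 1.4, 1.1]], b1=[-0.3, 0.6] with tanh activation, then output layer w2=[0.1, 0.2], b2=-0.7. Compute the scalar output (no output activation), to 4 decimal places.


z1[0] = (-0.5)·(-3) + (-0.4)·(0) + (-0.5)·(-3) - 0.3 = 2.7
z1[1] = (1.5)·(-3) + (1.4)·(0) + (1.1)·(-3) + 0.6 = -7.2
h = tanh(z1) = [0.991, -1.0]
output = (0.1)·(0.991) + (0.2)·(-1.0) - 0.7 = -0.8009

-0.8009


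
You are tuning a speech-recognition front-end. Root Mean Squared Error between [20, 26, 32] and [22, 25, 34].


MSE = 9/3 = 3
RMSE = √(9/3) = 1.7321

1.7321


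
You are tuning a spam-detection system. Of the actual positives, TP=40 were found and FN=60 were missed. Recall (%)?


Recall = TP/(TP+FN)
= 40/(40+60)
= 40/100 = 40.0%

40.0%


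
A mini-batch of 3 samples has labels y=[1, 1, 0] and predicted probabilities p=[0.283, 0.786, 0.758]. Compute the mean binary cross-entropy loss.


L[0] = -ln(0.283) = 1.2623
L[1] = -ln(0.786) = 0.2408
L[2] = -ln(1-0.758) = -ln(0.242) = 1.4188
mean = (1.2623 + 0.2408 + 1.4188)/3 = 0.974

0.974


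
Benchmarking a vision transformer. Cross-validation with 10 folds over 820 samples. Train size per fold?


Fold size = 820/10 = 82
Training per fold = 820 - 82 = 738

738


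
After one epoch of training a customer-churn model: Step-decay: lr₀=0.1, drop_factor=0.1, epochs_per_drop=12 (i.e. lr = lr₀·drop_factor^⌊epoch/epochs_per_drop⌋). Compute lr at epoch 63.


n_drops = ⌊63/12⌋ = 5
lr = 0.1·0.1^5 = 0.1·0.00001 = 0.000001

0.000001


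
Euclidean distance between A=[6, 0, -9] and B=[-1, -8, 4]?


d = √((6+ 1)² + (0+ 8)² + (-9-4)²)
  = √(49 + 64 + 169)
  = √282 = 16.7929

16.7929


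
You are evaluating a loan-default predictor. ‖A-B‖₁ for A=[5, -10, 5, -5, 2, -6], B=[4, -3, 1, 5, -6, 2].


d = |5-4| + |-10+ 3| + |5-1| + |-5-5| + |2+ 6| + |-6-2|
  = 1 + 7 + 4 + 10 + 8 + 8
  = 38

38


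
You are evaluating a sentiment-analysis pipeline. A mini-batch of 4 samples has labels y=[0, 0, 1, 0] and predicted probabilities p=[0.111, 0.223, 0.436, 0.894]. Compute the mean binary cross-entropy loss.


L[0] = -ln(1-0.111) = -ln(0.889) = 0.1177
L[1] = -ln(1-0.223) = -ln(0.777) = 0.2523
L[2] = -ln(0.436) = 0.8301
L[3] = -ln(1-0.894) = -ln(0.106) = 2.2443
mean = (0.1177 + 0.2523 + 0.8301 + 2.2443)/4 = 0.8611

0.8611


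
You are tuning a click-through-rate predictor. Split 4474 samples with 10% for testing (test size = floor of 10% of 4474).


Test = ⌊4474·10/100⌋ = 447
Train = 4474 - 447 = 4027

Train: 4027, Test: 447


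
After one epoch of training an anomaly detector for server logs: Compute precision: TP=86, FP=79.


Precision = TP/(TP+FP)
= 86/(86+79)
= 86/165 = 52.12%

52.12%


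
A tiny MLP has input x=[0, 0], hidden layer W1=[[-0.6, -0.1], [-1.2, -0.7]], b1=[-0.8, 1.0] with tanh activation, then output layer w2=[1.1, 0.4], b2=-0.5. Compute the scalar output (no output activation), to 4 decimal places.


z1[0] = (-0.6)·(0) + (-0.1)·(0) - 0.8 = -0.8
z1[1] = (-1.2)·(0) + (-0.7)·(0) + 1.0 = 1.0
h = tanh(z1) = [-0.664, 0.7616]
output = (1.1)·(-0.664) + (0.4)·(0.7616) - 0.5 = -0.9258

-0.9258


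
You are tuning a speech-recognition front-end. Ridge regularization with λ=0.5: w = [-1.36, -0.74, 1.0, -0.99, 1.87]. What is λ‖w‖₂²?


‖w‖₂² = (-1.36)² + (-0.74)² + (1.0)² + (-0.99)² + (1.87)²
     = 1.8496 + 0.5476 + 1 + 0.9801 + 3.4969
     = 7.8742
λ·‖w‖₂² = 0.5·7.8742 = 3.9371

3.9371


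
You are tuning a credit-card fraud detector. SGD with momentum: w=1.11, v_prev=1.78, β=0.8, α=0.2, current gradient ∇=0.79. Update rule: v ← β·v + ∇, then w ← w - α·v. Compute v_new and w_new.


v_new = 0.8·1.78 + 0.79 = 1.424 + 0.79 = 2.214
w_new = 1.11 - 0.2·2.214 = 1.11 - 0.4428 = 0.6672

v_new=2.214, w_new=0.6672


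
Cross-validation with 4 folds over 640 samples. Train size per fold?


Fold size = 640/4 = 160
Training per fold = 640 - 160 = 480

480


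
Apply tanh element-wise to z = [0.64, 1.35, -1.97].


tanh(0.64) = 0.5649
tanh(1.35) = 0.8741
tanh(-1.97) = -0.9618
result = [0.5649, 0.8741, -0.9618]

[0.5649, 0.8741, -0.9618]


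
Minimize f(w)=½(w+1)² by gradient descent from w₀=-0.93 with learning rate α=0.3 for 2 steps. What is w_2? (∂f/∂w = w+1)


step 1: grad = -0.93+1 = 0.07; w = -0.93 - 0.3·(0.07) = -0.951
step 2: grad = -0.951+1 = 0.049; w = -0.951 - 0.3·(0.049) = -0.9657

-0.9657


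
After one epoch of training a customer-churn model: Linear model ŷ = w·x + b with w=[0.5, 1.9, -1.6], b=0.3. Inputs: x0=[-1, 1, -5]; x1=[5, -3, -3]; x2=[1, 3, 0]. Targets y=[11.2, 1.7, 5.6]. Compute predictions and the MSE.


ŷ0 = (0.5)·(-1) + (1.9)·(1) + (-1.6)·(-5) + 0.3 = 9.7
ŷ1 = (0.5)·(5) + (1.9)·(-3) + (-1.6)·(-3) + 0.3 = 1.9
ŷ2 = (0.5)·(1) + (1.9)·(3) + (-1.6)·(0) + 0.3 = 6.5
errors² = [2.25, 0.04, 0.81]
MSE = 3.1000/3 = 1.0333

1.0333


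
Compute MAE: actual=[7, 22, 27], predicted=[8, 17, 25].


Absolute errors: |7-8|=1, |22-17|=5, |27-25|=2
Sum = 8
MAE = 8/3 = 8/3

8/3


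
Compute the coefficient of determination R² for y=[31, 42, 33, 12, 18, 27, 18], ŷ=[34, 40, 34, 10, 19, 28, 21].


ȳ = 25.8571
SS_res = Σ(y-ŷ)² = 29
SS_tot = Σ(y-ȳ)² = 654.86
R² = 1 - SS_res/SS_tot = 1 - 0.0443 = 0.9557

0.9557


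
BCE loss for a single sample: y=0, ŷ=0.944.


BCE = -[y·ln(p) + (1-y)·ln(1-p)]
= -0 - 1·ln(1-0.944)
= -ln(0.056) = 2.8824

2.8824


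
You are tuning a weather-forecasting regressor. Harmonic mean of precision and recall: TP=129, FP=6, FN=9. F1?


Precision = 129/135 = 0.9556
Recall = 129/138 = 0.9348
F1 = 2·P·R/(P+R) = 2·TP/(2·TP+FP+FN) = 258/(258+6+9) = 258/273 = 0.9451

0.9451


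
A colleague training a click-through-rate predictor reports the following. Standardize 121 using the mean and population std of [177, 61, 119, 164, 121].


μ = 128.4, σ = 40.7804
z = (121 - 128.4)/40.7804 = -0.1815

-0.1815


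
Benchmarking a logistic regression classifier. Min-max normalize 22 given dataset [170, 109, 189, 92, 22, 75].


min=22, max=189
(22-22)/(189-22) = 0/167 = 0.0

0.0


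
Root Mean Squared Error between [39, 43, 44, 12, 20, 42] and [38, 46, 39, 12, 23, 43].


MSE = 45/6 = 7.5
RMSE = √(45/6) = 2.7386

2.7386


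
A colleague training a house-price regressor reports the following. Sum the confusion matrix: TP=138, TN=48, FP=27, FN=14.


Total = TP + TN + FP + FN
= 138 + 48 + 27 + 14
= 227
(Predicted positive: 165, predicted negative: 62)

227


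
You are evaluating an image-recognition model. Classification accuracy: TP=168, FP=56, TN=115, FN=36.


Accuracy = (TP+TN)/(TP+TN+FP+FN)
= (168+115)/(375)
= 283/375 = 75.47%

75.47%


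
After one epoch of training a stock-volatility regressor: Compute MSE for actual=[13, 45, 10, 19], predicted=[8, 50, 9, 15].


Squared errors: (13-8)²=25, (45-50)²=25, (10-9)²=1, (19-15)²=16
Sum = 67
MSE = 67/4 = 67/4

67/4


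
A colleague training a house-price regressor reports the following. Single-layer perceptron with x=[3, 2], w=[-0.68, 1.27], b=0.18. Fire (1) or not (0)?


z = (3)·(-0.68) + (2)·(1.27) + 0.18
  = 0.68
step(z) = 1 (z≥0)

1


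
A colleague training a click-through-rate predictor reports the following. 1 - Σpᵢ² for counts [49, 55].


Probabilities: [49/104, 55/104] ≈ [0.4712, 0.5288]
Σpᵢ² = (2401 + 3025)/104² = 5426/10816
Gini = 1 - Σpᵢ² = 1 - 5426/10816 = 0.4983

0.4983


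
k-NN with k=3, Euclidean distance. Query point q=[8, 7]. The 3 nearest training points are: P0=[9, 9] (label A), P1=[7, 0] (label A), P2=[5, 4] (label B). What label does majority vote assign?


d(q,P0) = 2.2361  (label A)
d(q,P1) = 7.0711  (label A)
d(q,P2) = 4.2426  (label B)
Votes: A=2, B=1
Majority → A

A


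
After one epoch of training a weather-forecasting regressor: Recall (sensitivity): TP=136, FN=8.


Recall = TP/(TP+FN)
= 136/(136+8)
= 136/144 = 94.44%

94.44%


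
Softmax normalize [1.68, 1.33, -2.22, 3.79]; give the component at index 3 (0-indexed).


Exponentials: e^1.68=5.3656, e^1.33=3.781, e^-2.22=0.1086, e^3.79=44.2564
Sum = 53.5116
Softmax = [0.1003, 0.0707, 0.002, 0.827]
p[3] = 44.2564/53.5116 = 0.827

0.827


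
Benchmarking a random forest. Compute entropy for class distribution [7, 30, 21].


Probabilities: [7/58, 30/58, 21/58] ≈ [0.1207, 0.5172, 0.3621]
H = -((7/58)·log₂(7/58) + (30/58)·log₂(30/58) + (21/58)·log₂(21/58))
  = 1.3908 bits

1.3908 bits


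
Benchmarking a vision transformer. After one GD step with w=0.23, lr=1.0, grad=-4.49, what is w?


w_new = w - α·∇
= 0.23 - 1.0·-4.49
= 0.23 + 4.49
= 4.72

4.72


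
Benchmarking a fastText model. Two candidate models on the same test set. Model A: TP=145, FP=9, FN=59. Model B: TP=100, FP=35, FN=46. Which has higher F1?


Model A: P=145/154=0.9416, R=145/204=0.7108, F1=2PR/(P+R)=2TP/(2TP+FP+FN)=290/358=0.8101
Model B: P=100/135=0.7407, R=100/146=0.6849, F1=2PR/(P+R)=2TP/(2TP+FP+FN)=200/281=0.7117
0.8101 > 0.7117 → Model A

Model A


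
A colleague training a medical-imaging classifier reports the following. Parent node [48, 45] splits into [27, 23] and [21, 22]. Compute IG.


Parent = [48, 45], H_parent = 0.9992
H_left = 0.9954 (n=50), H_right = 0.9996 (n=43)
H_children = (50/93)·0.9954 + (43/93)·0.9996 = 0.9973
IG = 0.9992 - 0.9973 = 0.0019

0.0019


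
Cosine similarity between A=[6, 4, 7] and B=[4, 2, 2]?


A·B = 6·4 + 4·2 + 7·2 = 46
‖A‖ = √101 = 10.0499, ‖B‖ = √24 = 4.899
cos = 46/(√101·√24) = 46/√2424 = 0.9343

0.9343


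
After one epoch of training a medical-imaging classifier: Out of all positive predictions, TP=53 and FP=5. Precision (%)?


Precision = TP/(TP+FP)
= 53/(53+5)
= 53/58 = 91.38%

91.38%


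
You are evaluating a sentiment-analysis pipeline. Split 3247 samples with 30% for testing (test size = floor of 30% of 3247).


Test = ⌊3247·30/100⌋ = 974
Train = 3247 - 974 = 2273

Train: 2273, Test: 974


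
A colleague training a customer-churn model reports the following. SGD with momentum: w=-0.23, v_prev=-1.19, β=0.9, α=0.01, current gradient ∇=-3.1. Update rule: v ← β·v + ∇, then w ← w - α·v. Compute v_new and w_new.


v_new = 0.9·-1.19 - 3.1 = -1.071 - 3.1 = -4.171
w_new = -0.23 - 0.01·-4.171 = -0.23 + 0.04171 = -0.18829

v_new=-4.171, w_new=-0.18829


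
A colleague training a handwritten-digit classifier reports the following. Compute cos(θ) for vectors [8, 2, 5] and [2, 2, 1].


A·B = 8·2 + 2·2 + 5·1 = 25
‖A‖ = √93 = 9.6437, ‖B‖ = √9 = 3
cos = 25/(√93·√9) = 25/√837 = 0.8641

0.8641


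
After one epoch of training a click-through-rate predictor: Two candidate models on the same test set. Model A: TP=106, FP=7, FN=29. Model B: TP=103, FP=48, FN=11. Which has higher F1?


Model A: P=106/113=0.9381, R=106/135=0.7852, F1=2PR/(P+R)=2TP/(2TP+FP+FN)=212/248=0.8548
Model B: P=103/151=0.6821, R=103/114=0.9035, F1=2PR/(P+R)=2TP/(2TP+FP+FN)=206/265=0.7774
0.8548 > 0.7774 → Model A

Model A


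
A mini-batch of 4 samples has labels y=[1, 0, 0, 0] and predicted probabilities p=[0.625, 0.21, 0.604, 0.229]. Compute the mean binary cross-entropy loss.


L[0] = -ln(0.625) = 0.47
L[1] = -ln(1-0.21) = -ln(0.79) = 0.2357
L[2] = -ln(1-0.604) = -ln(0.396) = 0.9263
L[3] = -ln(1-0.229) = -ln(0.771) = 0.2601
mean = (0.47 + 0.2357 + 0.9263 + 0.2601)/4 = 0.473

0.473


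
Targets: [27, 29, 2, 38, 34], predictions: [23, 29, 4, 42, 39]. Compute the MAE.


Absolute errors: |27-23|=4, |29-29|=0, |2-4|=2, |38-42|=4, |34-39|=5
Sum = 15
MAE = 15/5 = 3

3


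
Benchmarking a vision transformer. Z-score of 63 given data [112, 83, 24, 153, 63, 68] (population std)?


μ = 83.8333, σ = 40.5027
z = (63 - 83.8333)/40.5027 = -0.5144

-0.5144


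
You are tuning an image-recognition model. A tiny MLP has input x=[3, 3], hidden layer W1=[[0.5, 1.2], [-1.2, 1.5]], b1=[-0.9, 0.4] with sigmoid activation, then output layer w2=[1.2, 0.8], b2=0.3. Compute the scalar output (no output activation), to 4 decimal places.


z1[0] = (0.5)·(3) + (1.2)·(3) - 0.9 = 4.2
z1[1] = (-1.2)·(3) + (1.5)·(3) + 0.4 = 1.3
h = sigmoid(z1) = [0.9852, 0.7858]
output = (1.2)·(0.9852) + (0.8)·(0.7858) + 0.3 = 2.1109

2.1109


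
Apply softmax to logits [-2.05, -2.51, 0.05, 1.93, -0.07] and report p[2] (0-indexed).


Exponentials: e^-2.05=0.1287, e^-2.51=0.0813, e^0.05=1.0513, e^1.93=6.8895, e^-0.07=0.9324
Sum = 9.0832
Softmax = [0.0142, 0.0089, 0.1157, 0.7585, 0.1027]
p[2] = 1.0513/9.0832 = 0.1157

0.1157


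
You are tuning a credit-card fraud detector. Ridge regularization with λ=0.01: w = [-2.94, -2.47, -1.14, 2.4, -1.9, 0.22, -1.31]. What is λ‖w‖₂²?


‖w‖₂² = (-2.94)² + (-2.47)² + (-1.14)² + (2.4)² + (-1.9)² + (0.22)² + (-1.31)²
     = 8.6436 + 6.1009 + 1.2996 + 5.76 + 3.61 + 0.0484 + 1.7161
     = 27.1786
λ·‖w‖₂² = 0.01·27.1786 = 0.271786

0.271786


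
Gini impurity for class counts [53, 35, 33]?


Probabilities: [53/121, 35/121, 33/121] ≈ [0.438, 0.2893, 0.2727]
Σpᵢ² = (2809 + 1225 + 1089)/121² = 5123/14641
Gini = 1 - Σpᵢ² = 1 - 5123/14641 = 0.6501

0.6501


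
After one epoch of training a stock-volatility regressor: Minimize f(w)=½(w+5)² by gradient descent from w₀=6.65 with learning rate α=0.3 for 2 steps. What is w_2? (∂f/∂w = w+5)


step 1: grad = 6.65+5 = 11.65; w = 6.65 - 0.3·(11.65) = 3.155
step 2: grad = 3.155+5 = 8.155; w = 3.155 - 0.3·(8.155) = 0.7085

0.7085


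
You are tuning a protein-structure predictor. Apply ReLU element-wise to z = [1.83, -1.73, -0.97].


ReLU(1.83) = max(0, 1.83) = 1.83
ReLU(-1.73) = max(0, -1.73) = 0.0
ReLU(-0.97) = max(0, -0.97) = 0.0
result = [1.83, 0.0, 0.0]

[1.83, 0.0, 0.0]


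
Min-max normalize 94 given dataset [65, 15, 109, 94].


min=15, max=109
(94-15)/(109-15) = 79/94 = 0.8404

0.8404


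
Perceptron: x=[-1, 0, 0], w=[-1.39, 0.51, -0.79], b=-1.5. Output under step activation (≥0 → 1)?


z = (-1)·(-1.39) + (0)·(0.51) + (0)·(-0.79) - 1.5
  = -0.11
step(z) = 0 (z<0)

0


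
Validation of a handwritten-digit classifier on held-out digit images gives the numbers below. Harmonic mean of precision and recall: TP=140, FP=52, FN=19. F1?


Precision = 140/192 = 0.7292
Recall = 140/159 = 0.8805
F1 = 2·P·R/(P+R) = 2·TP/(2·TP+FP+FN) = 280/(280+52+19) = 280/351 = 0.7977

0.7977


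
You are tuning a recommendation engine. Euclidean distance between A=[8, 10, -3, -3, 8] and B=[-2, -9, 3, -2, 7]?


d = √((8+ 2)² + (10+ 9)² + (-3-3)² + (-3+ 2)² + (8-7)²)
  = √(100 + 361 + 36 + 1 + 1)
  = √499 = 22.3383

22.3383


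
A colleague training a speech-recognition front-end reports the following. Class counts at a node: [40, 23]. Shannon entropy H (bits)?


Probabilities: [40/63, 23/63] ≈ [0.6349, 0.3651]
H = -((40/63)·log₂(40/63) + (23/63)·log₂(23/63))
  = 0.9468 bits

0.9468 bits


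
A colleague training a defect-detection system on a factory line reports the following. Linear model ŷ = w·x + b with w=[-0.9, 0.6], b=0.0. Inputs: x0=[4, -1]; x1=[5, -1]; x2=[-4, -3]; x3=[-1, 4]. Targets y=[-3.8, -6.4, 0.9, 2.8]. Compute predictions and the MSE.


ŷ0 = (-0.9)·(4) + (0.6)·(-1) + 0.0 = -4.2
ŷ1 = (-0.9)·(5) + (0.6)·(-1) + 0.0 = -5.1
ŷ2 = (-0.9)·(-4) + (0.6)·(-3) + 0.0 = 1.8
ŷ3 = (-0.9)·(-1) + (0.6)·(4) + 0.0 = 3.3
errors² = [0.16, 1.69, 0.81, 0.25]
MSE = 2.9100/4 = 0.7275

0.7275


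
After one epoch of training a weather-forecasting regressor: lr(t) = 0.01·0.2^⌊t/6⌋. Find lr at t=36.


n_drops = ⌊36/6⌋ = 6
lr = 0.01·0.2^6 = 0.01·0.000064 = 0.00000064

0.00000064


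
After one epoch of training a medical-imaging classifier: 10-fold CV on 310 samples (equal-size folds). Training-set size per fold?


Fold size = 310/10 = 31
Training per fold = 310 - 31 = 279

279


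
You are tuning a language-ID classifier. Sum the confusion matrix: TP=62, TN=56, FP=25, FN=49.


Total = TP + TN + FP + FN
= 62 + 56 + 25 + 49
= 192
(Predicted positive: 87, predicted negative: 105)

192


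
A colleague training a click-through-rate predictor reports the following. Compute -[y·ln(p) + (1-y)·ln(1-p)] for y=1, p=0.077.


BCE = -[y·ln(p) + (1-y)·ln(1-p)]
= -1·ln(0.077) - 0
= -ln(0.077) = 2.5639

2.5639


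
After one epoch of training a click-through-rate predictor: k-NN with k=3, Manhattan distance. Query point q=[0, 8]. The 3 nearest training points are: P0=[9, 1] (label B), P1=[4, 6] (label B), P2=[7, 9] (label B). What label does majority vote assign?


d(q,P0) = 16  (label B)
d(q,P1) = 6  (label B)
d(q,P2) = 8  (label B)
Votes: A=0, B=3
Majority → B

B


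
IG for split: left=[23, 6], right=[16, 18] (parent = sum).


Parent = [39, 24], H_parent = 0.9587
H_left = 0.7355 (n=29), H_right = 0.9975 (n=34)
H_children = (29/63)·0.7355 + (34/63)·0.9975 = 0.8769
IG = 0.9587 - 0.8769 = 0.0818

0.0818


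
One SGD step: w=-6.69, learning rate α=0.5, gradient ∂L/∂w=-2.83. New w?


w_new = w - α·∇
= -6.69 - 0.5·-2.83
= -6.69 + 1.415
= -5.275

-5.275


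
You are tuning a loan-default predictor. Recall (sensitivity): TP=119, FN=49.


Recall = TP/(TP+FN)
= 119/(119+49)
= 119/168 = 70.83%

70.83%


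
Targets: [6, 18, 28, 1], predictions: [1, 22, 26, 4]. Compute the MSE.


Squared errors: (6-1)²=25, (18-22)²=16, (28-26)²=4, (1-4)²=9
Sum = 54
MSE = 54/4 = 27/2

27/2


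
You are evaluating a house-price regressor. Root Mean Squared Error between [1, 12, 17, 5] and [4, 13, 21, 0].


MSE = 51/4 = 12.75
RMSE = √(51/4) = 3.5707

3.5707


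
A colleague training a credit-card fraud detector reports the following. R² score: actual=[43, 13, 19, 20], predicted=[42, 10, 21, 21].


ȳ = 23.75
SS_res = Σ(y-ŷ)² = 15
SS_tot = Σ(y-ȳ)² = 522.75
R² = 1 - SS_res/SS_tot = 1 - 0.0287 = 0.9713

0.9713


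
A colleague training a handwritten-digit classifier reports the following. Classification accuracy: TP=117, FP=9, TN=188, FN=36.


Accuracy = (TP+TN)/(TP+TN+FP+FN)
= (117+188)/(350)
= 305/350 = 87.14%

87.14%


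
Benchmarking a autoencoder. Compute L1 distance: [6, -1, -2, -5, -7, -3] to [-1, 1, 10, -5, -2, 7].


d = |6+ 1| + |-1-1| + |-2-10| + |-5+ 5| + |-7+ 2| + |-3-7|
  = 7 + 2 + 12 + 0 + 5 + 10
  = 36

36


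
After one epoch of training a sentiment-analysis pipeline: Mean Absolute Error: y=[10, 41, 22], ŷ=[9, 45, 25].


Absolute errors: |10-9|=1, |41-45|=4, |22-25|=3
Sum = 8
MAE = 8/3 = 8/3

8/3


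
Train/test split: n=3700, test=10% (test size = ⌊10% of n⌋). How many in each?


Test = ⌊3700·10/100⌋ = 370
Train = 3700 - 370 = 3330

Train: 3330, Test: 370


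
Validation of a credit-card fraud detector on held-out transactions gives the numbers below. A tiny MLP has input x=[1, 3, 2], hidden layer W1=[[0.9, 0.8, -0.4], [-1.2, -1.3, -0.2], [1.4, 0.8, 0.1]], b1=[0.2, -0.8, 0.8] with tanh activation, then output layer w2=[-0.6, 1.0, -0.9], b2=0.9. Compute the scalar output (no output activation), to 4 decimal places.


z1[0] = (0.9)·(1) + (0.8)·(3) + (-0.4)·(2) + 0.2 = 2.7
z1[1] = (-1.2)·(1) + (-1.3)·(3) + (-0.2)·(2) - 0.8 = -6.3
z1[2] = (1.4)·(1) + (0.8)·(3) + (0.1)·(2) + 0.8 = 4.8
h = tanh(z1) = [0.991, -1.0, 0.9999]
output = (-0.6)·(0.991) + (1.0)·(-1.0) + (-0.9)·(0.9999) + 0.9 = -1.5945

-1.5945


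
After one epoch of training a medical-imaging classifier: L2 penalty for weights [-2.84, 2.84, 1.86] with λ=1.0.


‖w‖₂² = (-2.84)² + (2.84)² + (1.86)²
     = 8.0656 + 8.0656 + 3.4596
     = 19.5908
λ·‖w‖₂² = 1.0·19.5908 = 19.5908

19.5908


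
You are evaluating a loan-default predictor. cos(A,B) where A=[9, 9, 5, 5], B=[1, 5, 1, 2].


A·B = 9·1 + 9·5 + 5·1 + 5·2 = 69
‖A‖ = √212 = 14.5602, ‖B‖ = √31 = 5.5678
cos = 69/(√212·√31) = 69/√6572 = 0.8511

0.8511


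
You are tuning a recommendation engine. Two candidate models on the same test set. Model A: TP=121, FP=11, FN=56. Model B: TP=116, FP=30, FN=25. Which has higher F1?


Model A: P=121/132=0.9167, R=121/177=0.6836, F1=2PR/(P+R)=2TP/(2TP+FP+FN)=242/309=0.7832
Model B: P=116/146=0.7945, R=116/141=0.8227, F1=2PR/(P+R)=2TP/(2TP+FP+FN)=232/287=0.8084
0.7832 < 0.8084 → Model B

Model B


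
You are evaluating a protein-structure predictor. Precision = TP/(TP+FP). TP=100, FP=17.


Precision = TP/(TP+FP)
= 100/(100+17)
= 100/117 = 85.47%

85.47%


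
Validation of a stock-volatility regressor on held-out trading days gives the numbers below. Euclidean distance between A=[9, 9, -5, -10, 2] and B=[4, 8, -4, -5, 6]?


d = √((9-4)² + (9-8)² + (-5+ 4)² + (-10+ 5)² + (2-6)²)
  = √(25 + 1 + 1 + 25 + 16)
  = √68 = 8.2462

8.2462


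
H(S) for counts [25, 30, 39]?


Probabilities: [25/94, 30/94, 39/94] ≈ [0.266, 0.3191, 0.4149]
H = -((25/94)·log₂(25/94) + (30/94)·log₂(30/94) + (39/94)·log₂(39/94))
  = 1.5606 bits

1.5606 bits


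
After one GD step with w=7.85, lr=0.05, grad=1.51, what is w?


w_new = w - α·∇
= 7.85 - 0.05·1.51
= 7.85 - 0.0755
= 7.7745

7.7745


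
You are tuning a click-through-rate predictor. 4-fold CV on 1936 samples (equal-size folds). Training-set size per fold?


Fold size = 1936/4 = 484
Training per fold = 1936 - 484 = 1452

1452


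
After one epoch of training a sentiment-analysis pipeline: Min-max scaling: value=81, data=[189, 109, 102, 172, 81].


min=81, max=189
(81-81)/(189-81) = 0/108 = 0.0

0.0


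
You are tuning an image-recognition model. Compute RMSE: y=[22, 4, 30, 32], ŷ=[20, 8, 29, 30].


MSE = 25/4 = 6.25
RMSE = √(25/4) = 2.5

2.5


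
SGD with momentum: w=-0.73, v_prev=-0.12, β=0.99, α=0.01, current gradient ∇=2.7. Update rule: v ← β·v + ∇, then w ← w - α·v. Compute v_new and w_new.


v_new = 0.99·-0.12 + 2.7 = -0.1188 + 2.7 = 2.5812
w_new = -0.73 - 0.01·2.5812 = -0.73 - 0.025812 = -0.755812

v_new=2.5812, w_new=-0.755812


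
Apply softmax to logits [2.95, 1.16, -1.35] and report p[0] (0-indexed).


Exponentials: e^2.95=19.106, e^1.16=3.1899, e^-1.35=0.2592
Sum = 22.5551
Softmax = [0.8471, 0.1414, 0.0115]
p[0] = 19.106/22.5551 = 0.8471

0.8471


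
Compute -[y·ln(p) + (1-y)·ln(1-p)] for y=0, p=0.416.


BCE = -[y·ln(p) + (1-y)·ln(1-p)]
= -0 - 1·ln(1-0.416)
= -ln(0.584) = 0.5379

0.5379


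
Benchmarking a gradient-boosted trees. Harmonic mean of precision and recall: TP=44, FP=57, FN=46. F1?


Precision = 44/101 = 0.4356
Recall = 44/90 = 0.4889
F1 = 2·P·R/(P+R) = 2·TP/(2·TP+FP+FN) = 88/(88+57+46) = 88/191 = 0.4607

0.4607


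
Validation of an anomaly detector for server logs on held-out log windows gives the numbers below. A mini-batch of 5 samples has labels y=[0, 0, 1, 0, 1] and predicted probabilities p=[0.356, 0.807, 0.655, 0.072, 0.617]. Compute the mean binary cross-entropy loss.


L[0] = -ln(1-0.356) = -ln(0.644) = 0.4401
L[1] = -ln(1-0.807) = -ln(0.193) = 1.6451
L[2] = -ln(0.655) = 0.4231
L[3] = -ln(1-0.072) = -ln(0.928) = 0.0747
L[4] = -ln(0.617) = 0.4829
mean = (0.4401 + 1.6451 + 0.4231 + 0.0747 + 0.4829)/5 = 0.6132

0.6132


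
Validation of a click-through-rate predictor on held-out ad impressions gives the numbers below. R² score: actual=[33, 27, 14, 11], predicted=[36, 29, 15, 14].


ȳ = 21.25
SS_res = Σ(y-ŷ)² = 23
SS_tot = Σ(y-ȳ)² = 328.75
R² = 1 - SS_res/SS_tot = 1 - 0.07 = 0.93

0.93


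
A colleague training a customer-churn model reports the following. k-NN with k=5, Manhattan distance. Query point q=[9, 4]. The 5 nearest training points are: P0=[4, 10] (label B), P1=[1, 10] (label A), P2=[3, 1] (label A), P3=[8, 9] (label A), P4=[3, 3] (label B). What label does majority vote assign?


d(q,P0) = 11  (label B)
d(q,P1) = 14  (label A)
d(q,P2) = 9  (label A)
d(q,P3) = 6  (label A)
d(q,P4) = 7  (label B)
Votes: A=3, B=2
Majority → A

A


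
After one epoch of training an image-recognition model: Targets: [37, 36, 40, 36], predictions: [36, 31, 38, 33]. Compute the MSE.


Squared errors: (37-36)²=1, (36-31)²=25, (40-38)²=4, (36-33)²=9
Sum = 39
MSE = 39/4 = 39/4

39/4


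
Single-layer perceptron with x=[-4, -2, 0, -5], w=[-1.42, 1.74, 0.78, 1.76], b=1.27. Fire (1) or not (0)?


z = (-4)·(-1.42) + (-2)·(1.74) + (0)·(0.78) + (-5)·(1.76) + 1.27
  = -5.33
step(z) = 0 (z<0)

0


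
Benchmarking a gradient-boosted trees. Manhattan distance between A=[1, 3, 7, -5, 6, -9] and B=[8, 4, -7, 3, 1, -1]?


d = |1-8| + |3-4| + |7+ 7| + |-5-3| + |6-1| + |-9+ 1|
  = 7 + 1 + 14 + 8 + 5 + 8
  = 43

43


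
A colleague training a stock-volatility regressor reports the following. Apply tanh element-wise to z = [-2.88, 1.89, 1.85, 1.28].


tanh(-2.88) = -0.9937
tanh(1.89) = 0.9554
tanh(1.85) = 0.9517
tanh(1.28) = 0.8565
result = [-0.9937, 0.9554, 0.9517, 0.8565]

[-0.9937, 0.9554, 0.9517, 0.8565]


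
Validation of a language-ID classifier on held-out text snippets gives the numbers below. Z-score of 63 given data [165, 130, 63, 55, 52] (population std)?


μ = 93, σ = 45.9957
z = (63 - 93)/45.9957 = -0.6522

-0.6522


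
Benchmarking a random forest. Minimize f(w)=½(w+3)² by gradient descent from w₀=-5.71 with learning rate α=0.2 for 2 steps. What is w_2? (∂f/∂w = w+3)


step 1: grad = -5.71+3 = -2.71; w = -5.71 - 0.2·(-2.71) = -5.168
step 2: grad = -5.168+3 = -2.168; w = -5.168 - 0.2·(-2.168) = -4.7344

-4.7344


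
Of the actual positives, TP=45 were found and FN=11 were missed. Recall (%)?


Recall = TP/(TP+FN)
= 45/(45+11)
= 45/56 = 80.36%

80.36%


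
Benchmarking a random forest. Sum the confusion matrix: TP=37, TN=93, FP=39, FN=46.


Total = TP + TN + FP + FN
= 37 + 93 + 39 + 46
= 215
(Predicted positive: 76, predicted negative: 139)

215


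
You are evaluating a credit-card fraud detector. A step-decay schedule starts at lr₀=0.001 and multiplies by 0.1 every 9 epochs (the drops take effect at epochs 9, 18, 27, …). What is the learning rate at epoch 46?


n_drops = ⌊46/9⌋ = 5
lr = 0.001·0.1^5 = 0.001·0.00001 = 0.00000001

0.00000001


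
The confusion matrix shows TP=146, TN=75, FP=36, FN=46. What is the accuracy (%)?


Accuracy = (TP+TN)/(TP+TN+FP+FN)
= (146+75)/(303)
= 221/303 = 72.94%

72.94%


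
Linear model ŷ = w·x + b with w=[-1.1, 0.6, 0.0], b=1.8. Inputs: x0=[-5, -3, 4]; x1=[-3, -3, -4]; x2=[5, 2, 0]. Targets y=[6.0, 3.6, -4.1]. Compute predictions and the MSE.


ŷ0 = (-1.1)·(-5) + (0.6)·(-3) + (0.0)·(4) + 1.8 = 5.5
ŷ1 = (-1.1)·(-3) + (0.6)·(-3) + (0.0)·(-4) + 1.8 = 3.3
ŷ2 = (-1.1)·(5) + (0.6)·(2) + (0.0)·(0) + 1.8 = -2.5
errors² = [0.25, 0.09, 2.56]
MSE = 2.9000/3 = 0.9667

0.9667


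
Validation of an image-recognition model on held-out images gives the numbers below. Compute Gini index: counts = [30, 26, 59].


Probabilities: [30/115, 26/115, 59/115] ≈ [0.2609, 0.2261, 0.513]
Σpᵢ² = (900 + 676 + 3481)/115² = 5057/13225
Gini = 1 - Σpᵢ² = 1 - 5057/13225 = 0.6176

0.6176


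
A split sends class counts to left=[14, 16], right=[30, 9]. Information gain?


Parent = [44, 25], H_parent = 0.9446
H_left = 0.9968 (n=30), H_right = 0.7793 (n=39)
H_children = (30/69)·0.9968 + (39/69)·0.7793 = 0.8739
IG = 0.9446 - 0.8739 = 0.0707

0.0707
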